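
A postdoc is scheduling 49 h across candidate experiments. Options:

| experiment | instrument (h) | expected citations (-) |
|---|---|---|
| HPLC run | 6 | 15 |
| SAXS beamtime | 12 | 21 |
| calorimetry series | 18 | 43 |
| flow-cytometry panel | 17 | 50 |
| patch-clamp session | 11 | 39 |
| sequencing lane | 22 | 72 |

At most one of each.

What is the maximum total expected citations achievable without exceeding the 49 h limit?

Filling by ratio: HPLC run + patch-clamp session + sequencing lane for 126, with 10 h left unused.
Replace patch-clamp session with flow-cytometry panel: the trade gains 11 net, giving 137 at 45 h.

137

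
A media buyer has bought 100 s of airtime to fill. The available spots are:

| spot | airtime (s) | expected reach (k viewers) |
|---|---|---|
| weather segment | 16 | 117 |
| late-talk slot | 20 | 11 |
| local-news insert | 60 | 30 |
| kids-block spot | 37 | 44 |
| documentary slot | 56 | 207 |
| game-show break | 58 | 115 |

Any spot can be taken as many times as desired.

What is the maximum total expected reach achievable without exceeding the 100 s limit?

By expected reach per s: weather segment 7.31, documentary slot 3.70, game-show break 1.98 lead.
The ratio ordering already packs tightly: 6×weather segment, 96 s, 702.
Every other selection either busts 100 s or fails to beat 702.

702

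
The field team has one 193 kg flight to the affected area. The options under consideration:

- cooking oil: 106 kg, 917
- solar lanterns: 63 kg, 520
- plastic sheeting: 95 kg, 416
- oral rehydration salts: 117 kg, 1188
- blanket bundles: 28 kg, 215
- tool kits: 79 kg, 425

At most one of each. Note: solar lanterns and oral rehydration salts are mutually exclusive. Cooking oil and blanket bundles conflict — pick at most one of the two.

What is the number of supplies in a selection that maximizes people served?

Best achievable people served is 1437.
For example cooking oil + solar lanterns achieves it, using 169 kg.
Any selection reaching 1437 contains exactly 2 supplies.

2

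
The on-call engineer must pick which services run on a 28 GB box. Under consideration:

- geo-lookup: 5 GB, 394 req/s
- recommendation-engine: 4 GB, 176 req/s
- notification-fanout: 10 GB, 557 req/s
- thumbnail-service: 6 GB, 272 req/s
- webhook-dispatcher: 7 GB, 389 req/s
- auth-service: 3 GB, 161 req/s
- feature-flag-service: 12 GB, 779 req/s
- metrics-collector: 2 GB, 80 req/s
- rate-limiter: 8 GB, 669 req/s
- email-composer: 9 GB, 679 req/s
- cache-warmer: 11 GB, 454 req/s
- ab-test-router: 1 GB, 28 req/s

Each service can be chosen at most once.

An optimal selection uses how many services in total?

4

The maximum throughput within 28 GB is 2014.
One optimal bundle: geo-lookup + thumbnail-service + rate-limiter + email-composer (28 GB).
Every optimal selection uses 4 services.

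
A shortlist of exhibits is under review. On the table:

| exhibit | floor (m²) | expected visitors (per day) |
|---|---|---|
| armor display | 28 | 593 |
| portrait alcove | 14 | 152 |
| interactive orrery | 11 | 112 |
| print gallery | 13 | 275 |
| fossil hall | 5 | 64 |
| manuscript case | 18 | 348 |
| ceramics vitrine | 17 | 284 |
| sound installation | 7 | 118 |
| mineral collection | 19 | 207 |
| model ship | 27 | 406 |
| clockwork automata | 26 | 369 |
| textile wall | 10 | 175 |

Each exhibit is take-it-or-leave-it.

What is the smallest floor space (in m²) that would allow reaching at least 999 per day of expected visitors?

Minimise m² subject to total expected visitors ≥ 999.
armor display + fossil hall + manuscript case reaches 1005 using 51 m².
No combination under 51 m² hits 999.

51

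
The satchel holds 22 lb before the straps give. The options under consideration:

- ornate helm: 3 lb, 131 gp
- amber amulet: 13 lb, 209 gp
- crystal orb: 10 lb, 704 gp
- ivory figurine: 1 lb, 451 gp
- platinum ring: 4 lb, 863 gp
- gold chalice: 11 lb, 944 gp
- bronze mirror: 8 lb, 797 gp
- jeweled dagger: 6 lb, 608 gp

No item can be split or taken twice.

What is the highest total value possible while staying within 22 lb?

A density-first pass picks ornate helm + ivory figurine + platinum ring + bronze mirror + jeweled dagger — 2850 at 22 lb.
The 11 lb tied up in ornate helm and bronze mirror is better spent on gold chalice — total rises to 2866 (22 lb).
The closest alternative, ornate helm + ivory figurine + platinum ring + bronze mirror + jeweled dagger, reaches only 2850.

2866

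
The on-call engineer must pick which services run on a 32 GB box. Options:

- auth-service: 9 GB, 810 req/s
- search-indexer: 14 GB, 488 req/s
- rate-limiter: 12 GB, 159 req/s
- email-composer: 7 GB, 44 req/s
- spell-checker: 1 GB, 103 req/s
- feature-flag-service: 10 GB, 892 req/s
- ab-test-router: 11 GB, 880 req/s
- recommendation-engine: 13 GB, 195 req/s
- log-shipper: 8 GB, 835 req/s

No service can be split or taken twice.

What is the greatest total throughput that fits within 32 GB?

2710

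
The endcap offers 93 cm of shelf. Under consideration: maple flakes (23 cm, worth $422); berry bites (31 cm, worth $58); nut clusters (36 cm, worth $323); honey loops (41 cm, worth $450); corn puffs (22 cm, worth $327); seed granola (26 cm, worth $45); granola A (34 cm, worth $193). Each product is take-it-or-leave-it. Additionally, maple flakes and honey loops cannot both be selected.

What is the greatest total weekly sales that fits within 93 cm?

1072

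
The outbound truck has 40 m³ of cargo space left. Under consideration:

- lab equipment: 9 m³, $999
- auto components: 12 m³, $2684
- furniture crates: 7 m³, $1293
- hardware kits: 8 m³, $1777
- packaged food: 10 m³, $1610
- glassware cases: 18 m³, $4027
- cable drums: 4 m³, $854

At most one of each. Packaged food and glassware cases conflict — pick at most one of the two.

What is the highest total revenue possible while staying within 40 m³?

8488

Density check — glassware cases 223.72, auto components 223.67, hardware kits 222.12 are the best per m³.
Auto components + hardware kits + glassware cases uses 38 of the 40 m³ and totals 8488.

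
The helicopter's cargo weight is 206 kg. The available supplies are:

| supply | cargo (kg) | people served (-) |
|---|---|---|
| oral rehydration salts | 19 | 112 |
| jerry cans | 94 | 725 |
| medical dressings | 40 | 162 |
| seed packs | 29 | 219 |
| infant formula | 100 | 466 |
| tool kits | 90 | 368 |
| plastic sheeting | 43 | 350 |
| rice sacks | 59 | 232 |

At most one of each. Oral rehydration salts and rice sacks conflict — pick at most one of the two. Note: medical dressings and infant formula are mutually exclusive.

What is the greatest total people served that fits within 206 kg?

1456

Ranking by ratio (people served/kg): plastic sheeting 8.14, jerry cans 7.71, seed packs 7.55, oral rehydration salts 5.89.
The ratio heuristic lands on oral rehydration salts + jerry cans + seed packs + plastic sheeting (1406) but leaves 21 kg idle.
Replace oral rehydration salts with medical dressings: the trade gains 50 net, giving 1456 at 206 kg.
Every other selection either busts 206 kg or breaks a pairing rule or fails to beat 1456.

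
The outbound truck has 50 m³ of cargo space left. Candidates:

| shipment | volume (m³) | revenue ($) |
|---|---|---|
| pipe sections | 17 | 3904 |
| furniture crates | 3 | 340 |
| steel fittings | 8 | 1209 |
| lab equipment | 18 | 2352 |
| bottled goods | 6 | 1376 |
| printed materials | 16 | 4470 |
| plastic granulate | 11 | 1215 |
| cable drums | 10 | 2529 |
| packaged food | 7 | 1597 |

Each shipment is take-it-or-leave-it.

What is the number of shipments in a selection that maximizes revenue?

Best achievable revenue is 12500.
One optimal bundle: pipe sections + printed materials + cable drums + packaged food (50 m³).
Every optimal selection uses 4 shipments.

4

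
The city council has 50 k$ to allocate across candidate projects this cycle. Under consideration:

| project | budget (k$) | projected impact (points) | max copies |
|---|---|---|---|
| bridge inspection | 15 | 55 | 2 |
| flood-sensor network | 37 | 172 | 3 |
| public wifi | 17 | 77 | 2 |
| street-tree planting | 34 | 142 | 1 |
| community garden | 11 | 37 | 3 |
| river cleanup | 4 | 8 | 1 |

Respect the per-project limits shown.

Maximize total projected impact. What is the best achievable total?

Best packing: flood-sensor network + community garden — 48 k$, 209 total.

209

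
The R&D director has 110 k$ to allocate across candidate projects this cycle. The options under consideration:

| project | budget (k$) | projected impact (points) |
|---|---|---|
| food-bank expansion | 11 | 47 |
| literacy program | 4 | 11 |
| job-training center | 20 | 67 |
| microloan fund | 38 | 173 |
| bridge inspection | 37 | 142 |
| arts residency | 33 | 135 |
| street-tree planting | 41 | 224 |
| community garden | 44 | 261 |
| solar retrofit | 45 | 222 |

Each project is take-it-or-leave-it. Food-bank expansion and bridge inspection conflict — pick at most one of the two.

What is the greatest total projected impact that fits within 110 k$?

563

Taking the top-ratio projects first gives food-bank expansion + literacy program + street-tree planting + community garden for 543 (100 k$).
Dropping food-bank expansion frees 11 k$; slotting in job-training center (20 k$) lifts the total to 563 at 109 k$.
Next best is job-training center + street-tree planting + community garden at 552 (105 k$) — short by 11.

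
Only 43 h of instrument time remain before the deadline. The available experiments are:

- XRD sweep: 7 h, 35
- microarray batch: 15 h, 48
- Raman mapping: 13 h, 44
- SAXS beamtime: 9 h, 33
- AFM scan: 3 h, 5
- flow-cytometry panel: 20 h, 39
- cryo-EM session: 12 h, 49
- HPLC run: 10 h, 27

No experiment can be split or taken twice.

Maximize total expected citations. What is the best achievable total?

By expected citations per h: XRD sweep 5.00, cryo-EM session 4.08, SAXS beamtime 3.67, Raman mapping 3.38 lead.
Taking the top-ratio experiments first gives XRD sweep + Raman mapping + SAXS beamtime + cryo-EM session for 161 (41 h).
The 13 h tied up in Raman mapping is better spent on microarray batch — total rises to 165 (43 h).

165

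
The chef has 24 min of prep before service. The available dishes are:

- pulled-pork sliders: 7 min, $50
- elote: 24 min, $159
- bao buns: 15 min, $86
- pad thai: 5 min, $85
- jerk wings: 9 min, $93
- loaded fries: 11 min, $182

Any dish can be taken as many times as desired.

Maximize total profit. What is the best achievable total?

Ranking by ratio (profit/min): pad thai 17.00, loaded fries 16.55, jerk wings 10.33.
Filling by ratio: 4×pad thai for 340, with 4 min left unused.
The 20 min tied up in 4×pad thai is better spent on 2×loaded fries — total rises to 364 (22 min).
The spare 2 min is too small for any remaining dish, and no exchange beats 364.

364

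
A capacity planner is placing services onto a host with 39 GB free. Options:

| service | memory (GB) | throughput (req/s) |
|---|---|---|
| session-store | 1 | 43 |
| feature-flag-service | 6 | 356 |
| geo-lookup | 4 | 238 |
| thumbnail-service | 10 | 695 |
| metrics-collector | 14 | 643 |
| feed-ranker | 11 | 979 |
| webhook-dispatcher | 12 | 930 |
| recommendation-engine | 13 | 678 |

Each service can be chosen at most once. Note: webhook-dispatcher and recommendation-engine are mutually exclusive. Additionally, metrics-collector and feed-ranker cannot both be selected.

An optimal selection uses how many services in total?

4

Optimal total is 2960.
One optimal bundle: feature-flag-service + thumbnail-service + feed-ranker + webhook-dispatcher (39 GB).
Any selection reaching 2960 contains exactly 4 services.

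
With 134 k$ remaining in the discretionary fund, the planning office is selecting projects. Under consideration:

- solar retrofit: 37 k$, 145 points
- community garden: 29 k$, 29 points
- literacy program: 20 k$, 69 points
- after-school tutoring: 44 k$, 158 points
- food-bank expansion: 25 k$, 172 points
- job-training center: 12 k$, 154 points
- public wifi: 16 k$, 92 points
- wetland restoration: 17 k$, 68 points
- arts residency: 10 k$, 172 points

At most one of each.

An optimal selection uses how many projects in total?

6

Optimal total is 817.
One optimal bundle: literacy program + after-school tutoring + food-bank expansion + job-training center + public wifi + arts residency (127 k$).
Every optimal selection uses 6 projects.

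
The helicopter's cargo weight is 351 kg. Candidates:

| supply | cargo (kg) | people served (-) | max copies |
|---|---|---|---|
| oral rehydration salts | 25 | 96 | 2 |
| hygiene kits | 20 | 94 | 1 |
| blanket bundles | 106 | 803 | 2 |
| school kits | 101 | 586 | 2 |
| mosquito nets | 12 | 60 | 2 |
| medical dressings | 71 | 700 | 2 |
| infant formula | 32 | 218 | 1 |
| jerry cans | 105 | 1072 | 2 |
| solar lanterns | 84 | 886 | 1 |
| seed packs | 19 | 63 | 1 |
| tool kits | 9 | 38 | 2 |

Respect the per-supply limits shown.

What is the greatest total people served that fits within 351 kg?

The ratio heuristic lands on 2×mosquito nets + infant formula + 2×jerry cans + solar lanterns (3368) but leaves 1 kg idle.
A better packing is hygiene kits + 2×medical dressings + jerry cans + solar lanterns: 351 kg, total 3452.

3452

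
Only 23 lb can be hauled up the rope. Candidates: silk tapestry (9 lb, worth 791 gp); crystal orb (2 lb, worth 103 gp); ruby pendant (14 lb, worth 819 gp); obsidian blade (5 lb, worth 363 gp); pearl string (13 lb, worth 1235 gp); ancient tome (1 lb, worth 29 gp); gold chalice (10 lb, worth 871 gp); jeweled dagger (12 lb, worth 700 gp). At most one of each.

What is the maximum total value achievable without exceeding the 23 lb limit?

2106

A density-first pass picks silk tapestry + pearl string + ancient tome — 2055 at 23 lb.
The 10 lb tied up in silk tapestry and ancient tome is better spent on gold chalice — total rises to 2106 (23 lb).
Nothing else within 23 lb beats 2106.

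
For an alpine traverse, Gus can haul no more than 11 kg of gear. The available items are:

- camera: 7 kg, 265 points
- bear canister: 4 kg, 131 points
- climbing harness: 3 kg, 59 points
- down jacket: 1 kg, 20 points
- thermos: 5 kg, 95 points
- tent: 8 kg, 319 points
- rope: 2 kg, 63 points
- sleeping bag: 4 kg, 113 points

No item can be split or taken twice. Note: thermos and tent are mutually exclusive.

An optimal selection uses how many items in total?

3

Best achievable utility is 402.
One optimal bundle: down jacket + tent + rope (11 kg).
All optima have 3 items.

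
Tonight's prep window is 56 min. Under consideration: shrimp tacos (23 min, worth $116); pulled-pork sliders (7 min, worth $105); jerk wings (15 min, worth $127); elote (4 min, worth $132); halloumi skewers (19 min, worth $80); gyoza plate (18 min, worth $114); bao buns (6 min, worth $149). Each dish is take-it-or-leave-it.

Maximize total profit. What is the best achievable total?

A density-first pass picks pulled-pork sliders + jerk wings + elote + gyoza plate + bao buns — 627 at 50 min.
Replace gyoza plate with shrimp tacos: the trade gains 2 net, giving 629 at 55 min.
That's the maximum — no swap from here does better than 629.

629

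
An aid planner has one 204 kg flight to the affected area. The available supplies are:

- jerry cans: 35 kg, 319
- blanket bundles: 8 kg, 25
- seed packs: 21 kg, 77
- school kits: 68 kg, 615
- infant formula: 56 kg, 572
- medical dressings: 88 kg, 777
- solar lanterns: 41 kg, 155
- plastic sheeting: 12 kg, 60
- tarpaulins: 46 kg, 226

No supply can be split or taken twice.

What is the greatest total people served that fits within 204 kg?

A density-first pass picks jerry cans + blanket bundles + seed packs + school kits + infant formula + plastic sheeting — 1668 at 200 kg.
Replace blanket bundles and seed packs and infant formula with medical dressings: the trade gains 103 net, giving 1771 at 203 kg.
Next best is jerry cans + blanket bundles + infant formula + medical dressings + plastic sheeting at 1753 (199 kg) — short by 18.

1771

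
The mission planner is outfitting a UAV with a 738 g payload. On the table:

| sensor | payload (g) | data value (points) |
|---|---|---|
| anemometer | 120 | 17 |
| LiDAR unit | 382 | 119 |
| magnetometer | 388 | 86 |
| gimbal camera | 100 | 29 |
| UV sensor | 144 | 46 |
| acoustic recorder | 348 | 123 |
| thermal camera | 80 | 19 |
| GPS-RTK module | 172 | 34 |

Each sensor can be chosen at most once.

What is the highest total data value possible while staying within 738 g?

242

A density-first pass picks gimbal camera + UV sensor + acoustic recorder + thermal camera — 217 at 672 g.
Replace gimbal camera and UV sensor and thermal camera with LiDAR unit: the trade gains 25 net, giving 242 at 730 g.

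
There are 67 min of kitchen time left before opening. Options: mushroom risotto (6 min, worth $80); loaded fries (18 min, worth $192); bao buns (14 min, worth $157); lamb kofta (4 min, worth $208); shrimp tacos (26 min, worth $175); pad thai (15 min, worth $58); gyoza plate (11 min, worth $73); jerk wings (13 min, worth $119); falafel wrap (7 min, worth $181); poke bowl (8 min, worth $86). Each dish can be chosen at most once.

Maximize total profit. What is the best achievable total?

943

Greedy by ratio would take mushroom risotto + loaded fries + bao buns + lamb kofta + falafel wrap + poke bowl: 57 min used, total 904.
Dropping mushroom risotto frees 6 min; slotting in jerk wings (13 min) lifts the total to 943 at 64 min.
The closest alternative, mushroom risotto + loaded fries + lamb kofta + gyoza plate + jerk wings + falafel wrap + poke bowl, reaches only 939.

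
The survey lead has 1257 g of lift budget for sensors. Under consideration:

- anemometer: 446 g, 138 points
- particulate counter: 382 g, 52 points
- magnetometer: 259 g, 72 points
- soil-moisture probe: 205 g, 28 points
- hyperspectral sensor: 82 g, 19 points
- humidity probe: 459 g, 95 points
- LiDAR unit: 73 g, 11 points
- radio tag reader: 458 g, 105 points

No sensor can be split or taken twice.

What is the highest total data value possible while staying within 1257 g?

334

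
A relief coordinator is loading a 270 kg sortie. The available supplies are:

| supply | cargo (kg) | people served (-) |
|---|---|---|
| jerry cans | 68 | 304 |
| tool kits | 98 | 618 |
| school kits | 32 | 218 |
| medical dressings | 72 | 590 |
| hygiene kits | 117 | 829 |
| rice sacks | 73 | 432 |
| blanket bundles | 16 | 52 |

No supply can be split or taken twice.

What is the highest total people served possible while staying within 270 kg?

1851

Density check — medical dressings 8.19, hygiene kits 7.09, school kits 6.81, tool kits 6.31 are the best per kg.
Taking the top-ratio supplies first gives school kits + medical dressings + hygiene kits + blanket bundles for 1689 (237 kg).
Replace school kits and blanket bundles with rice sacks: the trade gains 162 net, giving 1851 at 262 kg.
Runner-up jerry cans + tool kits + school kits + medical dressings tops out at 1730.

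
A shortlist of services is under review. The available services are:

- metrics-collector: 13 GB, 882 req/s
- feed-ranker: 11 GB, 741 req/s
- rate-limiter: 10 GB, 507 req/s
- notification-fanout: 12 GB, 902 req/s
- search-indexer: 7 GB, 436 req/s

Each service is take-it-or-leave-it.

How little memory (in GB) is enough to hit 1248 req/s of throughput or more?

Need the lightest bundle worth ≥ 1248.
notification-fanout + search-indexer reaches 1338 using 19 GB.
Below 19 GB the best achievable stays under 1248.

19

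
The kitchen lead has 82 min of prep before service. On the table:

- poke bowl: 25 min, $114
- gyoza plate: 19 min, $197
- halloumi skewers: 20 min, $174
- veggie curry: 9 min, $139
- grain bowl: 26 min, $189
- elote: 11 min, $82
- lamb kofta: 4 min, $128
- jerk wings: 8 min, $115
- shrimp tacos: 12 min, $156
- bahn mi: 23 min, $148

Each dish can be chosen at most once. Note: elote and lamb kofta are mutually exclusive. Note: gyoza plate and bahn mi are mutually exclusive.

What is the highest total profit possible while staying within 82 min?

The ratio heuristic lands on gyoza plate + halloumi skewers + veggie curry + lamb kofta + jerk wings + shrimp tacos (909) but leaves 10 min idle.
The 20 min tied up in halloumi skewers is better spent on grain bowl — total rises to 924 (78 min).

924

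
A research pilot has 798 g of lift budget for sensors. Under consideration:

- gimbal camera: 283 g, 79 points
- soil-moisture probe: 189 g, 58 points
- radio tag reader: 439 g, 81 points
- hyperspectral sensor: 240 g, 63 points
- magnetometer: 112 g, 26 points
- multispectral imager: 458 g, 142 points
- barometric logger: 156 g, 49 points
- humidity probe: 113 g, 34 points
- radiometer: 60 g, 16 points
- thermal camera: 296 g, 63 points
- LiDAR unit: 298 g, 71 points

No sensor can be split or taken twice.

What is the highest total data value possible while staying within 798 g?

241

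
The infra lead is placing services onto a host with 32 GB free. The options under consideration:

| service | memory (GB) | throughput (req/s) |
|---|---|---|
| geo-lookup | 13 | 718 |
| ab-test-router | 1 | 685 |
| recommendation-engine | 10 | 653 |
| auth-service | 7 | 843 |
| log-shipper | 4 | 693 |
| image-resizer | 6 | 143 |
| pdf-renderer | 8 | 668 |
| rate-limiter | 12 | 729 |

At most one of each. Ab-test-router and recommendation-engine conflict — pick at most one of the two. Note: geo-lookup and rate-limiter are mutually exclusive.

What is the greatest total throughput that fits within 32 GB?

Taking ab-test-router + auth-service + log-shipper + pdf-renderer + rate-limiter: 32 GB used, 3618 in throughput.
Next best is ab-test-router + auth-service + log-shipper + image-resizer + rate-limiter at 3093 (30 GB) — short by 525.

3618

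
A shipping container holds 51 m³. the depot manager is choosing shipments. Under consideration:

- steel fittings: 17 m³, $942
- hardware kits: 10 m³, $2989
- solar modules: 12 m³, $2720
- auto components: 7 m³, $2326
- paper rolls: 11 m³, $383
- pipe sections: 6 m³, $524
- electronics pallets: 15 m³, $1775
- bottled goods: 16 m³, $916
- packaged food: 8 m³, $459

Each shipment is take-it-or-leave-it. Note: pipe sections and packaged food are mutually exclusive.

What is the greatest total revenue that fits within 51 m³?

10334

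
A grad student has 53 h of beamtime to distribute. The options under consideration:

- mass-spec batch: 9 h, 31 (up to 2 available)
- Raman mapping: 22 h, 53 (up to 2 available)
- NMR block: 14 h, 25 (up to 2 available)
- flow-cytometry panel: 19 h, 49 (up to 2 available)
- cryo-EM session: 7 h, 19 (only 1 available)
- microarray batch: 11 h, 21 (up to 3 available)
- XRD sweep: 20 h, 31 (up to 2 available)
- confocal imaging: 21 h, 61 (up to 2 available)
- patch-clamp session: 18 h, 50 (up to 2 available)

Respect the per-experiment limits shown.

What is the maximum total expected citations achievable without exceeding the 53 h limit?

153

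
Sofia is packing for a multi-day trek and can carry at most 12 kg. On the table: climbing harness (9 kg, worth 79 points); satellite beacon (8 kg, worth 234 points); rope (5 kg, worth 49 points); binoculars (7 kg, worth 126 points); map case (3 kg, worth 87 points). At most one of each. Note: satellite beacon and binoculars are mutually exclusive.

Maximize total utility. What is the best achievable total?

321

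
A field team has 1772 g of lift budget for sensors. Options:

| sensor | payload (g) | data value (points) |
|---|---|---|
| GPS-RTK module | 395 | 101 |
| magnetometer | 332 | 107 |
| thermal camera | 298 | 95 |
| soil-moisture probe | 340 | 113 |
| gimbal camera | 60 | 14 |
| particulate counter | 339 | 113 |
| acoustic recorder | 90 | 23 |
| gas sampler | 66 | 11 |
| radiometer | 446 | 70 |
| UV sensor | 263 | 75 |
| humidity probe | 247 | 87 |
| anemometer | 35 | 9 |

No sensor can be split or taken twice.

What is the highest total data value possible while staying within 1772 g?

Ranking by ratio (data value/g): humidity probe 0.35, particulate counter 0.33, soil-moisture probe 0.33, magnetometer 0.32.
Greedy by ratio would take magnetometer + thermal camera + soil-moisture probe + gimbal camera + particulate counter + acoustic recorder + humidity probe + anemometer: 1741 g used, total 561.
Dropping anemometer frees 35 g; slotting in gas sampler (66 g) lifts the total to 563 at 1772 g.
The closest alternative, magnetometer + thermal camera + soil-moisture probe + gimbal camera + particulate counter + acoustic recorder + humidity probe + anemometer, reaches only 561.

563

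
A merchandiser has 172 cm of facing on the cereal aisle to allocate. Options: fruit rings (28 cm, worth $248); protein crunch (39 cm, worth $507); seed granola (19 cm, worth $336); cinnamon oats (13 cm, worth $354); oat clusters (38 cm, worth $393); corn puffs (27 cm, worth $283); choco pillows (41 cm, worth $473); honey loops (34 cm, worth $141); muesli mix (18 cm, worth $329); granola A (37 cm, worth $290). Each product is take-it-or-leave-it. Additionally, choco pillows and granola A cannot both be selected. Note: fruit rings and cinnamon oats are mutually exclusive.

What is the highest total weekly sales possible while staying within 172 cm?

2392

By weekly sales per cm: cinnamon oats 27.23, muesli mix 18.28, seed granola 17.68 lead.
The ratio heuristic lands on protein crunch + seed granola + cinnamon oats + corn puffs + choco pillows + muesli mix (2282) but leaves 15 cm idle.
Replace corn puffs with oat clusters: the trade gains 110 net, giving 2392 at 168 cm.
The spare 4 cm is too small for any remaining product, and no feasible exchange beats 2392.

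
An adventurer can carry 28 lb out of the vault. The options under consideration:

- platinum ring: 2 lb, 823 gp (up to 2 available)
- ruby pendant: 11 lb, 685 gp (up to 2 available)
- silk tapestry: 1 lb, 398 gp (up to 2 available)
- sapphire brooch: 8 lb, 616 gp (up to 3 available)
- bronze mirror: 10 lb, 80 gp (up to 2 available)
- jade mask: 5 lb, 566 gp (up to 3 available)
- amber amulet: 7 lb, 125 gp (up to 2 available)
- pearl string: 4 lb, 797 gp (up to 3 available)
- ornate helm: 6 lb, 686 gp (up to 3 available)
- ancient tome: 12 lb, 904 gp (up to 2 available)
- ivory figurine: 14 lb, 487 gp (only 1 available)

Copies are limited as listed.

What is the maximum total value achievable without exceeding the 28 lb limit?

Taking the top-ratio items first gives 2×platinum ring + 2×silk tapestry + 3×pearl string + ornate helm for 5519 (24 lb).
Replace ornate helm with 2×jade mask: the trade gains 446 net, giving 5965 at 28 lb.
Nothing else within 28 lb beats 5965.

5965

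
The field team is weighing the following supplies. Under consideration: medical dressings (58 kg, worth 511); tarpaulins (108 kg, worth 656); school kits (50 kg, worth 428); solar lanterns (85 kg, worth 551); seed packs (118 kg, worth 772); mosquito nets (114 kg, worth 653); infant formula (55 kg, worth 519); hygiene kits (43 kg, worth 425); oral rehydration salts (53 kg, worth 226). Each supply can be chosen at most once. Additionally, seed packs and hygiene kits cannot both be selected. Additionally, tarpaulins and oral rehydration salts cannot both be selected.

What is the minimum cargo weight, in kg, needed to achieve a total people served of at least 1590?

Look for the lowest-cargo combination reaching 1590.
Taking school kits + infant formula + hygiene kits + oral rehydration salts gives 1598 (≥ 1590) for 201 kg.
Any bundle with less than 201 kg falls short of 1590.

201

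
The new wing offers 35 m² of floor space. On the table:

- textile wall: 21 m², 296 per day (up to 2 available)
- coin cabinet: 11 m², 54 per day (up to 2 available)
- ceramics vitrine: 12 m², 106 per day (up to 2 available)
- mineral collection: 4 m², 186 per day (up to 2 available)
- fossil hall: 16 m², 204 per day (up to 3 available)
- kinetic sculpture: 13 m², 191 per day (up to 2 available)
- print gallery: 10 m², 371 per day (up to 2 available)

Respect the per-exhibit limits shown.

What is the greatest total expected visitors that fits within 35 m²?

By expected visitors per m²: mineral collection 46.50, print gallery 37.10, kinetic sculpture 14.69 lead.
The ratio ordering already packs tightly: 2×mineral collection + 2×print gallery, 28 m², 1114.
The spare 7 m² is too small for any remaining exhibit, and no exchange beats 1114.

1114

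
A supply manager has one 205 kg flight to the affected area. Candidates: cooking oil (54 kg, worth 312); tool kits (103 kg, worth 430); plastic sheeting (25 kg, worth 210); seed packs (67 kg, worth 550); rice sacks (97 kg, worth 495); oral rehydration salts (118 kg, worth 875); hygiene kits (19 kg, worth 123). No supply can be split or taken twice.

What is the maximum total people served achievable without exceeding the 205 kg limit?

Density check — plastic sheeting 8.40, seed packs 8.21, oral rehydration salts 7.42 are the best per kg.
Taking the top-ratio supplies first gives cooking oil + plastic sheeting + seed packs + hygiene kits for 1195 (165 kg).
The 79 kg tied up in cooking oil and plastic sheeting is better spent on oral rehydration salts — total rises to 1548 (204 kg).
The closest alternative, seed packs + oral rehydration salts, reaches only 1425.

1548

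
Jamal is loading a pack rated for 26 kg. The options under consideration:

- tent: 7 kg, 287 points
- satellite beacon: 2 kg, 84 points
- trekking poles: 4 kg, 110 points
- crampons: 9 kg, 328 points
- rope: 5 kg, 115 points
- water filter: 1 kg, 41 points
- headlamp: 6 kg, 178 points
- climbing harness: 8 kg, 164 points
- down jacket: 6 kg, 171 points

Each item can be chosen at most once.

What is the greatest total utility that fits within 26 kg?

918

Tent + satellite beacon + crampons + water filter + headlamp uses 25 of the 26 kg and totals 918.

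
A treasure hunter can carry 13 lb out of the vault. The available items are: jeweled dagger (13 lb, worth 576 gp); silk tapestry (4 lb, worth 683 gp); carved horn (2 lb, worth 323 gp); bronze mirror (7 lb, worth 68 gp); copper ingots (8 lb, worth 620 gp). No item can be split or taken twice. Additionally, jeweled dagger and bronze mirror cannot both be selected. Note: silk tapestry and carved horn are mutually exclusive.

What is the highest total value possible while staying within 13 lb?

1303

Silk tapestry + copper ingots uses 12 of the 13 lb and totals 1303.
Runner-up carved horn + copper ingots tops out at 943.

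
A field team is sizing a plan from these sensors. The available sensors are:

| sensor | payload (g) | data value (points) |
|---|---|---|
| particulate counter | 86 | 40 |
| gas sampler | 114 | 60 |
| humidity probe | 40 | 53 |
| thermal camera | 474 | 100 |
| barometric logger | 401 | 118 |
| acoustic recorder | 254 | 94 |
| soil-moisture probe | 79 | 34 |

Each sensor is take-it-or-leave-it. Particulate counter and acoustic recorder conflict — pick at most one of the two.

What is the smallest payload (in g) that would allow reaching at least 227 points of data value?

487

Look for the lowest-payload combination reaching 227.
gas sampler + humidity probe + acoustic recorder + soil-moisture probe: 241 data value at 487 g.
Below 487 g the best achievable stays under 227.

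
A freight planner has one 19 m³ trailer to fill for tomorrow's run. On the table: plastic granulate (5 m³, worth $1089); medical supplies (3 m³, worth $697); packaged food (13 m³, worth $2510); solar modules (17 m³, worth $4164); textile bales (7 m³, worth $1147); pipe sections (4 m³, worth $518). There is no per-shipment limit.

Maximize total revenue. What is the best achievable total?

4269

Taking the top-ratio shipments first gives solar modules for 4164 (17 m³).
Replace solar modules with 2×plastic granulate + 3×medical supplies: the trade gains 105 net, giving 4269 at 19 m³.
That's the maximum — no swap from here does better than 4269.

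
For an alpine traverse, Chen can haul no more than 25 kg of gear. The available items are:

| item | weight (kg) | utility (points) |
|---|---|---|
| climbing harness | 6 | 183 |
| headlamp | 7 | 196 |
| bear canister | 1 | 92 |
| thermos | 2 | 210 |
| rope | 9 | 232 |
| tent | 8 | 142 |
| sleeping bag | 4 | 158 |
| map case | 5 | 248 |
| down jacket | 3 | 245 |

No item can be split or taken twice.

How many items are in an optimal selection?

Best achievable utility is 1185.
One optimal bundle: bear canister + thermos + rope + sleeping bag + map case + down jacket (24 kg).
Any selection reaching 1185 contains exactly 6 items.

6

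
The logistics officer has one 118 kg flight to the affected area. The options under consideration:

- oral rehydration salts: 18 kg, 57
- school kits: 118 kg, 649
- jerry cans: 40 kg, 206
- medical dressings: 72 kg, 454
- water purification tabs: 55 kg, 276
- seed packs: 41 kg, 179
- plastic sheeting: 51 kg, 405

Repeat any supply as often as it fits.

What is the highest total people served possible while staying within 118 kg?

810

Best packing: 2×plastic sheeting — 102 kg, 810 total.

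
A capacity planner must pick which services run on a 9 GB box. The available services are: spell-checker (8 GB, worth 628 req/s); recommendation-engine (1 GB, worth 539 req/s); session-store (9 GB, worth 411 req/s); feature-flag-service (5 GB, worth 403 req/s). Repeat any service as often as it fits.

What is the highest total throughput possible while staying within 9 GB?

4851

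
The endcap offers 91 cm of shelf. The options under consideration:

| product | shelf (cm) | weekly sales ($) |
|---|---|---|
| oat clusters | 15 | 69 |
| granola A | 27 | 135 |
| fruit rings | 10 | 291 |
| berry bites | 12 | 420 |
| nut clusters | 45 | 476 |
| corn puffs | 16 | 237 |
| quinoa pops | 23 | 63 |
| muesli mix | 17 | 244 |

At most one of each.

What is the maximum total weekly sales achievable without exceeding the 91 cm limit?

A density-first pass picks granola A + fruit rings + berry bites + corn puffs + muesli mix — 1327 at 82 cm.
Dropping granola A and corn puffs frees 43 cm; slotting in nut clusters (45 cm) lifts the total to 1431 at 84 cm.
The spare 7 cm is too small for any remaining product, and no exchange beats 1431.

1431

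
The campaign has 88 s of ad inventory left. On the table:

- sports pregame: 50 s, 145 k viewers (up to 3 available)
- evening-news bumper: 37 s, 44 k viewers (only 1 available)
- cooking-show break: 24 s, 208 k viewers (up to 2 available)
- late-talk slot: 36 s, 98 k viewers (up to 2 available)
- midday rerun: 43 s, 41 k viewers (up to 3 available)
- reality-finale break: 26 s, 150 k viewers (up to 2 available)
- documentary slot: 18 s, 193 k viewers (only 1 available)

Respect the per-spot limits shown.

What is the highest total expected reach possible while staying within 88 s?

Density check — documentary slot 10.72, cooking-show break 8.67, reality-finale break 5.77, sports pregame 2.90 are the best per s.
The ratio ordering already packs tightly: 2×cooking-show break + documentary slot, 66 s, 609.
That's the maximum — no swap from here does better than 609.

609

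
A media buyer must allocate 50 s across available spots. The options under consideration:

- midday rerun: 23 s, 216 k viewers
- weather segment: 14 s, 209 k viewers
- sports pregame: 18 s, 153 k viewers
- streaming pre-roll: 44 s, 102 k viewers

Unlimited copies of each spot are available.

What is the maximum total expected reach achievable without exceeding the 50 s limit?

Ranking by ratio (expected reach/s): weather segment 14.93, midday rerun 9.39, sports pregame 8.50, streaming pre-roll 2.32.
Best packing: 3×weather segment — 42 s, 627 total.

627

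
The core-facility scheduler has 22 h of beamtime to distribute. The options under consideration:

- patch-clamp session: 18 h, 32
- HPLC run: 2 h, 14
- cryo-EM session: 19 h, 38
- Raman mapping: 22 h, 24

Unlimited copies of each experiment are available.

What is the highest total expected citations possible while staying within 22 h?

154

By expected citations per h: HPLC run 7.00, cryo-EM session 2.00, patch-clamp session 1.78 lead.
Best packing: 11×HPLC run — 22 h, 154 total.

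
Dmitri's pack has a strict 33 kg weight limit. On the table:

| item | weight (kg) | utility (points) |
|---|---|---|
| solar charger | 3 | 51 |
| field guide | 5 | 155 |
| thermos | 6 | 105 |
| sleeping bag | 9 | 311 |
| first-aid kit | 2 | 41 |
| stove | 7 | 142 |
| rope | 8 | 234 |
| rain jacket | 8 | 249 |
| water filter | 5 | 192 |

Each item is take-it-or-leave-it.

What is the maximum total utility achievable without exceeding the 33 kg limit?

By utility per kg: water filter 38.40, sleeping bag 34.56, rain jacket 31.12 lead.
A density-first pass picks solar charger + field guide + sleeping bag + first-aid kit + rain jacket + water filter — 999 at 32 kg.
Dropping field guide and first-aid kit frees 7 kg; slotting in rope (8 kg) lifts the total to 1037 at 33 kg.
No other feasible combination exceeds 1037.

1037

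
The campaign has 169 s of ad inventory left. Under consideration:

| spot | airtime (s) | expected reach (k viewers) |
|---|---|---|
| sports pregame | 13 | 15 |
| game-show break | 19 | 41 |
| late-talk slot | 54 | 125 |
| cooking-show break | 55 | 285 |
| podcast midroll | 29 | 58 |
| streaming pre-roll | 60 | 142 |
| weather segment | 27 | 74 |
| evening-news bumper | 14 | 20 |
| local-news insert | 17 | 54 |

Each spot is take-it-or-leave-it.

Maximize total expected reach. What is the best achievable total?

558

Filling by ratio: cooking-show break + streaming pre-roll + weather segment + local-news insert for 555, with 10 s left unused.
Replace streaming pre-roll with late-talk slot + evening-news bumper: the trade gains 3 net, giving 558 at 167 s.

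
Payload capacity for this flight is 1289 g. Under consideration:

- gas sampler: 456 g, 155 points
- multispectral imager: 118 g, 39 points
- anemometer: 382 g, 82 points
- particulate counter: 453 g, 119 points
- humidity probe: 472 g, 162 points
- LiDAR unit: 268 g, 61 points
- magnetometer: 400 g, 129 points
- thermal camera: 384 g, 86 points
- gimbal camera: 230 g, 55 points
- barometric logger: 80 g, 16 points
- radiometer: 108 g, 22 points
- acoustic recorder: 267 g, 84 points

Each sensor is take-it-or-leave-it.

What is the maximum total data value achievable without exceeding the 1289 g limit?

Taking the top-ratio sensors first gives gas sampler + multispectral imager + humidity probe + gimbal camera for 411 (1276 g).
The 348 g tied up in multispectral imager and gimbal camera is better spent on barometric logger + acoustic recorder — total rises to 417 (1275 g).
Nothing else within 1289 g beats 417.

417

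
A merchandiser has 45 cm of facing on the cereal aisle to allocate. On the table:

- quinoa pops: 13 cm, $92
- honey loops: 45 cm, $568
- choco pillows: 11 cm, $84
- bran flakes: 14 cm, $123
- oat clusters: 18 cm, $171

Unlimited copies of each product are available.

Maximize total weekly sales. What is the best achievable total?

Density check — honey loops 12.62, oat clusters 9.50, bran flakes 8.79, choco pillows 7.64 are the best per cm.
Honey loops uses 45 of the 45 cm and totals 568.
Every other selection either busts 45 cm or fails to beat 568.

568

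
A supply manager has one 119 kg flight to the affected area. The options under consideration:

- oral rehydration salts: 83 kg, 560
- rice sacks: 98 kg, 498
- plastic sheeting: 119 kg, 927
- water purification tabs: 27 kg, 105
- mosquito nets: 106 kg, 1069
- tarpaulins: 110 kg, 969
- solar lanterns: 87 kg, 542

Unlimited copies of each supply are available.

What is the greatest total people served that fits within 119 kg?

By people served per kg: mosquito nets 10.08, tarpaulins 8.81, plastic sheeting 7.79 lead.
Taking mosquito nets: 106 kg used, 1069 in people served.

1069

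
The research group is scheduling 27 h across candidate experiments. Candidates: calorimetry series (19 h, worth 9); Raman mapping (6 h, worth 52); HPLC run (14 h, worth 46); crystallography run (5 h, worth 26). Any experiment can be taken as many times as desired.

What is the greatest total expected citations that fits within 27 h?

208

Density check — Raman mapping 8.67, crystallography run 5.20, HPLC run 3.29 are the best per h.
Taking 4×Raman mapping: 24 h used, 208 in expected citations.
Nothing else within 27 h beats 208.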